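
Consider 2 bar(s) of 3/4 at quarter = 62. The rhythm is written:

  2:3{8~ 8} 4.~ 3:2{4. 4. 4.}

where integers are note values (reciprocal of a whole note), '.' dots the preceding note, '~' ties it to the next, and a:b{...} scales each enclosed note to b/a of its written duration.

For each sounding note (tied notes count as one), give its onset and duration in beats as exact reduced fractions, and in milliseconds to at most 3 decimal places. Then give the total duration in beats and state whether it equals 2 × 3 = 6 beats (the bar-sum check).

1) 0.0ms=0b +1451.613ms=3/2b
2) 1451.613ms=3/2b +2419.355ms=5/2b
3) 3870.968ms=4b +967.742ms=1b
4) 4838.71ms=5b +967.742ms=1b
Σ=6b of 6 (62bpm 3/4) — PASS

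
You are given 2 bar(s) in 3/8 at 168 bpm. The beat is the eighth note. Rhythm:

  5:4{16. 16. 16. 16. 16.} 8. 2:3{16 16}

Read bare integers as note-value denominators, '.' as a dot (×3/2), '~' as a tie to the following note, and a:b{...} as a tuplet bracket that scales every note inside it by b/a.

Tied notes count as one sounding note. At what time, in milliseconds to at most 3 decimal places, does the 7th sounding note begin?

1. 0.0ms @ 0 + 214.286ms (3/5)
2. 214.286ms @ 3/5 + 214.286ms (3/5)
3. 428.571ms @ 6/5 + 214.286ms (3/5)
4. 642.857ms @ 9/5 + 214.286ms (3/5)
5. 857.143ms @ 12/5 + 214.286ms (3/5)
6. 1071.429ms @ 3 + 535.714ms (3/2)
7. 1607.143ms @ 9/2 + 267.857ms (3/4)
8. 1875.0ms @ 21/4 + 267.857ms (3/4)

note 7 onset = 9/2b = 1607.143ms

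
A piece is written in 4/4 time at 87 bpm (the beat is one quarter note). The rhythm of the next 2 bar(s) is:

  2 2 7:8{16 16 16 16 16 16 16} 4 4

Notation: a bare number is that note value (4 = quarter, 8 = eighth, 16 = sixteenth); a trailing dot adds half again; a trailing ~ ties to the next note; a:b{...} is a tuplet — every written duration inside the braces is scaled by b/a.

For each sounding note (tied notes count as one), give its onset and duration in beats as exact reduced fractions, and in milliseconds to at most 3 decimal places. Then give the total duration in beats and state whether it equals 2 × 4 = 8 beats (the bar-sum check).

1) 0.0ms=0b +1379.31ms=2b
2) 1379.31ms=2b +1379.31ms=2b
3) 2758.621ms=4b +197.044ms=2/7b
4) 2955.665ms=30/7b +197.044ms=2/7b
5) 3152.709ms=32/7b +197.044ms=2/7b
6) 3349.754ms=34/7b +197.044ms=2/7b
7) 3546.798ms=36/7b +197.044ms=2/7b
8) 3743.842ms=38/7b +197.044ms=2/7b
9) 3940.887ms=40/7b +197.044ms=2/7b
10) 4137.931ms=6b +689.655ms=1b
11) 4827.586ms=7b +689.655ms=1b
Σ=8b of 8 (87bpm 4/4) — PASS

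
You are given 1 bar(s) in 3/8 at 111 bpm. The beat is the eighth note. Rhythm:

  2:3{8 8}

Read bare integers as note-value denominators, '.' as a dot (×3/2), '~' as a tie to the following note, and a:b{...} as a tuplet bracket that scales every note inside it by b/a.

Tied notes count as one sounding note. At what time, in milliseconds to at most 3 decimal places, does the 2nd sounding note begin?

note 2 onset = 3/2b = 810.811ms

1. 0.0ms @ 0 + 810.811ms (3/2)
2. 810.811ms @ 3/2 + 810.811ms (3/2)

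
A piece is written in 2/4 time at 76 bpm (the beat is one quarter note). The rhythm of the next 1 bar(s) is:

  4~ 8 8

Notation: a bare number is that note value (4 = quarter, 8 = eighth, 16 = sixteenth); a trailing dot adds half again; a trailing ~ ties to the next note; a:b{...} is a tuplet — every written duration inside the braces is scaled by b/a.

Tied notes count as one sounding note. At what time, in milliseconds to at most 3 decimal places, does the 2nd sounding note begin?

note 2 onset = 3/2b = 1184.211ms

1. 0.0ms @ 0 + 1184.211ms (3/2)
2. 1184.211ms @ 3/2 + 394.737ms (1/2)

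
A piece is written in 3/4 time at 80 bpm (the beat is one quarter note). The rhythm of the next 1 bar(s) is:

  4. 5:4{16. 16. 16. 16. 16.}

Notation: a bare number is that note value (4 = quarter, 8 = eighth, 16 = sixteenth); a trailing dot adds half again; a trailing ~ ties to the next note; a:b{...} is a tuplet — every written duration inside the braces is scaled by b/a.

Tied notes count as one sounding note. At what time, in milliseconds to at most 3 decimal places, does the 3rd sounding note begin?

1. 0.0ms @ 0 + 1125.0ms (3/2)
2. 1125.0ms @ 3/2 + 225.0ms (3/10)
3. 1350.0ms @ 9/5 + 225.0ms (3/10)
4. 1575.0ms @ 21/10 + 225.0ms (3/10)
5. 1800.0ms @ 12/5 + 225.0ms (3/10)
6. 2025.0ms @ 27/10 + 225.0ms (3/10)

note 3 onset = 9/5b = 1350.0ms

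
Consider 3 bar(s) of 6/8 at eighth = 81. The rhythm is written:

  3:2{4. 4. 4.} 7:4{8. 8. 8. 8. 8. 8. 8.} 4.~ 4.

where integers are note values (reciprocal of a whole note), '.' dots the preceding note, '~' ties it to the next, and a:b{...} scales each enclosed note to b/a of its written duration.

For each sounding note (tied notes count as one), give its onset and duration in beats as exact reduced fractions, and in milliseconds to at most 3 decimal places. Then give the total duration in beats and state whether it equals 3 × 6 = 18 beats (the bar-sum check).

1) 0.0ms=0b +1481.481ms=2b
2) 1481.481ms=2b +1481.481ms=2b
3) 2962.963ms=4b +1481.481ms=2b
4) 4444.444ms=6b +634.921ms=6/7b
5) 5079.365ms=48/7b +634.921ms=6/7b
6) 5714.286ms=54/7b +634.921ms=6/7b
7) 6349.206ms=60/7b +634.921ms=6/7b
8) 6984.127ms=66/7b +634.921ms=6/7b
9) 7619.048ms=72/7b +634.921ms=6/7b
10) 8253.968ms=78/7b +634.921ms=6/7b
11) 8888.889ms=12b +4444.444ms=6b
Σ=18b of 18 (81bpm 6/8) — PASS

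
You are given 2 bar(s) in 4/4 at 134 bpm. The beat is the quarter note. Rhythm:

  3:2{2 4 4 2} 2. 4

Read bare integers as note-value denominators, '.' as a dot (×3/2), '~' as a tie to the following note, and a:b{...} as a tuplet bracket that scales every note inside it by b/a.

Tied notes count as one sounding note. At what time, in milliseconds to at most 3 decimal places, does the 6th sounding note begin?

1. 0.0ms @ 0 + 597.015ms (4/3)
2. 597.015ms @ 4/3 + 298.507ms (2/3)
3. 895.522ms @ 2 + 298.507ms (2/3)
4. 1194.03ms @ 8/3 + 597.015ms (4/3)
5. 1791.045ms @ 4 + 1343.284ms (3)
6. 3134.328ms @ 7 + 447.761ms (1)

note 6 onset = 7b = 3134.328ms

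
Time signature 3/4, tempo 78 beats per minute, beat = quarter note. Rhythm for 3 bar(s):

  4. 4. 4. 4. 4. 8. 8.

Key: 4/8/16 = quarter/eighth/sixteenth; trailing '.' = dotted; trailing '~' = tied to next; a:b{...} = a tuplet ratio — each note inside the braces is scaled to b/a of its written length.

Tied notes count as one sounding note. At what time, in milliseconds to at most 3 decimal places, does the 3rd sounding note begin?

note 3 onset = 3b = 2307.692ms

1. 0.0ms @ 0 + 1153.846ms (3/2)
2. 1153.846ms @ 3/2 + 1153.846ms (3/2)
3. 2307.692ms @ 3 + 1153.846ms (3/2)
4. 3461.538ms @ 9/2 + 1153.846ms (3/2)
5. 4615.385ms @ 6 + 1153.846ms (3/2)
6. 5769.231ms @ 15/2 + 576.923ms (3/4)
7. 6346.154ms @ 33/4 + 576.923ms (3/4)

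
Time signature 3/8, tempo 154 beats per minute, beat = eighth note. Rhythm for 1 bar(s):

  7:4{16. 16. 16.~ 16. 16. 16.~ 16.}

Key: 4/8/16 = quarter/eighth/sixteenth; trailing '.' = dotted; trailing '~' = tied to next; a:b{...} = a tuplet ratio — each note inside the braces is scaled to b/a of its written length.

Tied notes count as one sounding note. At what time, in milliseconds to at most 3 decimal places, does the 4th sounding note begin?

note 4 onset = 12/7b = 667.904ms

1. 0.0ms @ 0 + 166.976ms (3/7)
2. 166.976ms @ 3/7 + 166.976ms (3/7)
3. 333.952ms @ 6/7 + 333.952ms (6/7)
4. 667.904ms @ 12/7 + 166.976ms (3/7)
5. 834.879ms @ 15/7 + 333.952ms (6/7)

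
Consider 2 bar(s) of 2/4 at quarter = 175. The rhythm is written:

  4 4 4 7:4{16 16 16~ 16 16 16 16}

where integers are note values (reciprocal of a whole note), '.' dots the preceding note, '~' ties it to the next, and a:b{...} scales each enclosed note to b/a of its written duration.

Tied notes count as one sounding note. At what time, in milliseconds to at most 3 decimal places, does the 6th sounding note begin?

note 6 onset = 23/7b = 1126.531ms

1. 0.0ms @ 0 + 342.857ms (1)
2. 342.857ms @ 1 + 342.857ms (1)
3. 685.714ms @ 2 + 342.857ms (1)
4. 1028.571ms @ 3 + 48.98ms (1/7)
5. 1077.551ms @ 22/7 + 48.98ms (1/7)
6. 1126.531ms @ 23/7 + 97.959ms (2/7)
7. 1224.49ms @ 25/7 + 48.98ms (1/7)
8. 1273.469ms @ 26/7 + 48.98ms (1/7)
9. 1322.449ms @ 27/7 + 48.98ms (1/7)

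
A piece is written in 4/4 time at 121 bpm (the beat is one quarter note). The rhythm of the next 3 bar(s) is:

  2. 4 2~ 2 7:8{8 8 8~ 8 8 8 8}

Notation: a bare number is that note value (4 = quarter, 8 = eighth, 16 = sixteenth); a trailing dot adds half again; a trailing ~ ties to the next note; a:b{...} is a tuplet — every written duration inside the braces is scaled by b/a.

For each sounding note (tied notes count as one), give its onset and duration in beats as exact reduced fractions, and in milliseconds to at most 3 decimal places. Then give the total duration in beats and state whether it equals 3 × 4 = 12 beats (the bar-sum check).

1) 0.0ms=0b +1487.603ms=3b
2) 1487.603ms=3b +495.868ms=1b
3) 1983.471ms=4b +1983.471ms=4b
4) 3966.942ms=8b +283.353ms=4/7b
5) 4250.295ms=60/7b +283.353ms=4/7b
6) 4533.648ms=64/7b +566.706ms=8/7b
7) 5100.354ms=72/7b +283.353ms=4/7b
8) 5383.707ms=76/7b +283.353ms=4/7b
9) 5667.06ms=80/7b +283.353ms=4/7b
Σ=12b of 12 (121bpm 4/4) — PASS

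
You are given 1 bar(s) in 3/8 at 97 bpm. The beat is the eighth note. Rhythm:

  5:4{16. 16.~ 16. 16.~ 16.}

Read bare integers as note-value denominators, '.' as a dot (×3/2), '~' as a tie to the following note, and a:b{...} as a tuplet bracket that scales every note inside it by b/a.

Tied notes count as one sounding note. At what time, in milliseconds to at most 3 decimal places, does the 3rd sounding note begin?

note 3 onset = 9/5b = 1113.402ms

1. 0.0ms @ 0 + 371.134ms (3/5)
2. 371.134ms @ 3/5 + 742.268ms (6/5)
3. 1113.402ms @ 9/5 + 742.268ms (6/5)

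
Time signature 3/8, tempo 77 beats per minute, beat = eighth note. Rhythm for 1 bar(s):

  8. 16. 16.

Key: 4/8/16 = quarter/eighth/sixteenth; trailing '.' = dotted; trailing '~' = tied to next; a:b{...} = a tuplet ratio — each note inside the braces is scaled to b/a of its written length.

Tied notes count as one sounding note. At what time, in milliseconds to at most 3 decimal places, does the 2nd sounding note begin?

note 2 onset = 3/2b = 1168.831ms

1. 0.0ms @ 0 + 1168.831ms (3/2)
2. 1168.831ms @ 3/2 + 584.416ms (3/4)
3. 1753.247ms @ 9/4 + 584.416ms (3/4)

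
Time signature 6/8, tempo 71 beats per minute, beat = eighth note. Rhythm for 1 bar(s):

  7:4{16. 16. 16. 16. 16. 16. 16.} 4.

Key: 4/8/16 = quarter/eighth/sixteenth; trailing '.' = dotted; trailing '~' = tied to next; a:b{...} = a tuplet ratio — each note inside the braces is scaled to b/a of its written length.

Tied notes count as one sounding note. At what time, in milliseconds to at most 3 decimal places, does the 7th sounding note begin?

1. 0.0ms @ 0 + 362.173ms (3/7)
2. 362.173ms @ 3/7 + 362.173ms (3/7)
3. 724.346ms @ 6/7 + 362.173ms (3/7)
4. 1086.519ms @ 9/7 + 362.173ms (3/7)
5. 1448.692ms @ 12/7 + 362.173ms (3/7)
6. 1810.865ms @ 15/7 + 362.173ms (3/7)
7. 2173.038ms @ 18/7 + 362.173ms (3/7)
8. 2535.211ms @ 3 + 2535.211ms (3)

note 7 onset = 18/7b = 2173.038ms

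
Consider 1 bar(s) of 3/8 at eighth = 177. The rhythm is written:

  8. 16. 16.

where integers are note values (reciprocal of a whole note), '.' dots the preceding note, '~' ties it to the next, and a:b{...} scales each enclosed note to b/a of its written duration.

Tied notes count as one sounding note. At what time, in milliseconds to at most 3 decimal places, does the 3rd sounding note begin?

note 3 onset = 9/4b = 762.712ms

1. 0.0ms @ 0 + 508.475ms (3/2)
2. 508.475ms @ 3/2 + 254.237ms (3/4)
3. 762.712ms @ 9/4 + 254.237ms (3/4)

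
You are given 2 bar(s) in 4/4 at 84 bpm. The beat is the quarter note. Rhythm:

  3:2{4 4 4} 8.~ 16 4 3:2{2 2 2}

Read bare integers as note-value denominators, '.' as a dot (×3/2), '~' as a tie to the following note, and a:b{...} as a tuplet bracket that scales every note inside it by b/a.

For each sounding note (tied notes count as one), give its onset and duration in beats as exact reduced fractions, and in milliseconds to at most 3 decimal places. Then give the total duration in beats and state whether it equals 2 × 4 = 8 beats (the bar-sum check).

1) 0.0ms=0b +476.19ms=2/3b
2) 476.19ms=2/3b +476.19ms=2/3b
3) 952.381ms=4/3b +476.19ms=2/3b
4) 1428.571ms=2b +714.286ms=1b
5) 2142.857ms=3b +714.286ms=1b
6) 2857.143ms=4b +952.381ms=4/3b
7) 3809.524ms=16/3b +952.381ms=4/3b
8) 4761.905ms=20/3b +952.381ms=4/3b
Σ=8b of 8 (84bpm 4/4) — PASS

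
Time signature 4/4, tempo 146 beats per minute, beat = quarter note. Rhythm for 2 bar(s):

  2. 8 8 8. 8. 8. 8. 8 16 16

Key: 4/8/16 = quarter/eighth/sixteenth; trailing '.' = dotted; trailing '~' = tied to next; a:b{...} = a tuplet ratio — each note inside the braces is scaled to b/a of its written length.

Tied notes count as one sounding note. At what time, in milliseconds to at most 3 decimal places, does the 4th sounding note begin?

note 4 onset = 4b = 1643.836ms

1. 0.0ms @ 0 + 1232.877ms (3)
2. 1232.877ms @ 3 + 205.479ms (1/2)
3. 1438.356ms @ 7/2 + 205.479ms (1/2)
4. 1643.836ms @ 4 + 308.219ms (3/4)
5. 1952.055ms @ 19/4 + 308.219ms (3/4)
6. 2260.274ms @ 11/2 + 308.219ms (3/4)
7. 2568.493ms @ 25/4 + 308.219ms (3/4)
8. 2876.712ms @ 7 + 205.479ms (1/2)
9. 3082.192ms @ 15/2 + 102.74ms (1/4)
10. 3184.932ms @ 31/4 + 102.74ms (1/4)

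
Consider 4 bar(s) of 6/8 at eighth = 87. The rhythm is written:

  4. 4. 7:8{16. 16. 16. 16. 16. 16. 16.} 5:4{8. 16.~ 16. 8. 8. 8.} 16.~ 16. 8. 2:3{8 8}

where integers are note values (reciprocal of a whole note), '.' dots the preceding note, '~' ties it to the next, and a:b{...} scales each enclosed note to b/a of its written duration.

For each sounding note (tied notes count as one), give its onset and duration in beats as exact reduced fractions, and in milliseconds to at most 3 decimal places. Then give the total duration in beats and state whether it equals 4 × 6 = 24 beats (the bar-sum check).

1) 0.0ms=0b +2068.966ms=3b
2) 2068.966ms=3b +2068.966ms=3b
3) 4137.931ms=6b +591.133ms=6/7b
4) 4729.064ms=48/7b +591.133ms=6/7b
5) 5320.197ms=54/7b +591.133ms=6/7b
6) 5911.33ms=60/7b +591.133ms=6/7b
7) 6502.463ms=66/7b +591.133ms=6/7b
8) 7093.596ms=72/7b +591.133ms=6/7b
9) 7684.729ms=78/7b +591.133ms=6/7b
10) 8275.862ms=12b +827.586ms=6/5b
11) 9103.448ms=66/5b +827.586ms=6/5b
12) 9931.034ms=72/5b +827.586ms=6/5b
13) 10758.621ms=78/5b +827.586ms=6/5b
14) 11586.207ms=84/5b +827.586ms=6/5b
15) 12413.793ms=18b +1034.483ms=3/2b
16) 13448.276ms=39/2b +1034.483ms=3/2b
17) 14482.759ms=21b +1034.483ms=3/2b
18) 15517.241ms=45/2b +1034.483ms=3/2b
Σ=24b of 24 (87bpm 6/8) — PASS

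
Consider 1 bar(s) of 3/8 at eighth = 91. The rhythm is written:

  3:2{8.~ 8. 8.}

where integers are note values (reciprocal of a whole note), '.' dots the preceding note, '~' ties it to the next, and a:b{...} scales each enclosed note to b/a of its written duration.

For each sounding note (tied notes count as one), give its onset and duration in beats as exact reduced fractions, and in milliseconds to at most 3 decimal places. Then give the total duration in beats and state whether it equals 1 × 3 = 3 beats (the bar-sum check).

1) 0.0ms=0b +1318.681ms=2b
2) 1318.681ms=2b +659.341ms=1b
Σ=3b of 3 (91bpm 3/8) — PASS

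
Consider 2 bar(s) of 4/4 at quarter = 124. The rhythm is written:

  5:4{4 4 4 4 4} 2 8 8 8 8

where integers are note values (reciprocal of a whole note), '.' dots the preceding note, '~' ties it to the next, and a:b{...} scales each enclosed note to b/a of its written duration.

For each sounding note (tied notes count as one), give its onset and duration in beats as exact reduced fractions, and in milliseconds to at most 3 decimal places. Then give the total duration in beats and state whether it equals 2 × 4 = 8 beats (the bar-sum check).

1) 0.0ms=0b +387.097ms=4/5b
2) 387.097ms=4/5b +387.097ms=4/5b
3) 774.194ms=8/5b +387.097ms=4/5b
4) 1161.29ms=12/5b +387.097ms=4/5b
5) 1548.387ms=16/5b +387.097ms=4/5b
6) 1935.484ms=4b +967.742ms=2b
7) 2903.226ms=6b +241.935ms=1/2b
8) 3145.161ms=13/2b +241.935ms=1/2b
9) 3387.097ms=7b +241.935ms=1/2b
10) 3629.032ms=15/2b +241.935ms=1/2b
Σ=8b of 8 (124bpm 4/4) — PASS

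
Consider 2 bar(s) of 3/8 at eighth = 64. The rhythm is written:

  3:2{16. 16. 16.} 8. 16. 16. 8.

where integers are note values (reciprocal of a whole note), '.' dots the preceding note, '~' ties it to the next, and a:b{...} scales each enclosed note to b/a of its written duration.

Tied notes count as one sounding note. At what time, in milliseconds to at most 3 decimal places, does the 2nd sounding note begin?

1. 0.0ms @ 0 + 468.75ms (1/2)
2. 468.75ms @ 1/2 + 468.75ms (1/2)
3. 937.5ms @ 1 + 468.75ms (1/2)
4. 1406.25ms @ 3/2 + 1406.25ms (3/2)
5. 2812.5ms @ 3 + 703.125ms (3/4)
6. 3515.625ms @ 15/4 + 703.125ms (3/4)
7. 4218.75ms @ 9/2 + 1406.25ms (3/2)

note 2 onset = 1/2b = 468.75ms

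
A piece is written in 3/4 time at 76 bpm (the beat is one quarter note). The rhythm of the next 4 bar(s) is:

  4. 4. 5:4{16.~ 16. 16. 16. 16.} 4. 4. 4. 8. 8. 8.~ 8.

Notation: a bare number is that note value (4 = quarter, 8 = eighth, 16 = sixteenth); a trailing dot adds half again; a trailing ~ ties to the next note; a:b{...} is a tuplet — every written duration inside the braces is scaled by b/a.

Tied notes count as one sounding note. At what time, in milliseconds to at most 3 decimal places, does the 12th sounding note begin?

note 12 onset = 21/2b = 8289.474ms

1. 0.0ms @ 0 + 1184.211ms (3/2)
2. 1184.211ms @ 3/2 + 1184.211ms (3/2)
3. 2368.421ms @ 3 + 473.684ms (3/5)
4. 2842.105ms @ 18/5 + 236.842ms (3/10)
5. 3078.947ms @ 39/10 + 236.842ms (3/10)
6. 3315.789ms @ 21/5 + 236.842ms (3/10)
7. 3552.632ms @ 9/2 + 1184.211ms (3/2)
8. 4736.842ms @ 6 + 1184.211ms (3/2)
9. 5921.053ms @ 15/2 + 1184.211ms (3/2)
10. 7105.263ms @ 9 + 592.105ms (3/4)
11. 7697.368ms @ 39/4 + 592.105ms (3/4)
12. 8289.474ms @ 21/2 + 1184.211ms (3/2)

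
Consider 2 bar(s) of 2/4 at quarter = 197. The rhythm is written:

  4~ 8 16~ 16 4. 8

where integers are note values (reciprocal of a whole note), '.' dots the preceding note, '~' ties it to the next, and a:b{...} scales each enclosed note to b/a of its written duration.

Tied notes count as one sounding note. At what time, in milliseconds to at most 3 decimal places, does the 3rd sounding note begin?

note 3 onset = 2b = 609.137ms

1. 0.0ms @ 0 + 456.853ms (3/2)
2. 456.853ms @ 3/2 + 152.284ms (1/2)
3. 609.137ms @ 2 + 456.853ms (3/2)
4. 1065.99ms @ 7/2 + 152.284ms (1/2)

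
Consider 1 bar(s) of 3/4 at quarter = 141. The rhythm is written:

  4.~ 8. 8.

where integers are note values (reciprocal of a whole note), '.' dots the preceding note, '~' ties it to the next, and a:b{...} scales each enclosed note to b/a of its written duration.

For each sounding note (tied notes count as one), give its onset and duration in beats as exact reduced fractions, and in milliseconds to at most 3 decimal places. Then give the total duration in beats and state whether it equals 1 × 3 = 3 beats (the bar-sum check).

1) 0.0ms=0b +957.447ms=9/4b
2) 957.447ms=9/4b +319.149ms=3/4b
Σ=3b of 3 (141bpm 3/4) — PASS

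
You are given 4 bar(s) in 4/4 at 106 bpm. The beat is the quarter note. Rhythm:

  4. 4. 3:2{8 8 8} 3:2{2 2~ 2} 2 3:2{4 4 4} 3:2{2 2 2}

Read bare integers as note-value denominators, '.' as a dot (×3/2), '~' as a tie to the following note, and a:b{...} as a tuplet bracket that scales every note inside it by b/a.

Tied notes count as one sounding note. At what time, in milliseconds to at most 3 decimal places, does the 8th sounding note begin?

1. 0.0ms @ 0 + 849.057ms (3/2)
2. 849.057ms @ 3/2 + 849.057ms (3/2)
3. 1698.113ms @ 3 + 188.679ms (1/3)
4. 1886.792ms @ 10/3 + 188.679ms (1/3)
5. 2075.472ms @ 11/3 + 188.679ms (1/3)
6. 2264.151ms @ 4 + 754.717ms (4/3)
7. 3018.868ms @ 16/3 + 1509.434ms (8/3)
8. 4528.302ms @ 8 + 1132.075ms (2)
9. 5660.377ms @ 10 + 377.358ms (2/3)
10. 6037.736ms @ 32/3 + 377.358ms (2/3)
11. 6415.094ms @ 34/3 + 377.358ms (2/3)
12. 6792.453ms @ 12 + 754.717ms (4/3)
13. 7547.17ms @ 40/3 + 754.717ms (4/3)
14. 8301.887ms @ 44/3 + 754.717ms (4/3)

note 8 onset = 8b = 4528.302ms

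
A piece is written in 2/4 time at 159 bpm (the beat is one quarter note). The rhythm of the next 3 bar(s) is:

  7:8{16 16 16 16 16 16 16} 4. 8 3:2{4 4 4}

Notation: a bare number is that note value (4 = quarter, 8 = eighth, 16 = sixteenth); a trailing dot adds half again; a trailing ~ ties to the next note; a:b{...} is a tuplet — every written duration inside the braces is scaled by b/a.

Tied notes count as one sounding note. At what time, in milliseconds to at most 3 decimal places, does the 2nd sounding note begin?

note 2 onset = 2/7b = 107.817ms

1. 0.0ms @ 0 + 107.817ms (2/7)
2. 107.817ms @ 2/7 + 107.817ms (2/7)
3. 215.633ms @ 4/7 + 107.817ms (2/7)
4. 323.45ms @ 6/7 + 107.817ms (2/7)
5. 431.267ms @ 8/7 + 107.817ms (2/7)
6. 539.084ms @ 10/7 + 107.817ms (2/7)
7. 646.9ms @ 12/7 + 107.817ms (2/7)
8. 754.717ms @ 2 + 566.038ms (3/2)
9. 1320.755ms @ 7/2 + 188.679ms (1/2)
10. 1509.434ms @ 4 + 251.572ms (2/3)
11. 1761.006ms @ 14/3 + 251.572ms (2/3)
12. 2012.579ms @ 16/3 + 251.572ms (2/3)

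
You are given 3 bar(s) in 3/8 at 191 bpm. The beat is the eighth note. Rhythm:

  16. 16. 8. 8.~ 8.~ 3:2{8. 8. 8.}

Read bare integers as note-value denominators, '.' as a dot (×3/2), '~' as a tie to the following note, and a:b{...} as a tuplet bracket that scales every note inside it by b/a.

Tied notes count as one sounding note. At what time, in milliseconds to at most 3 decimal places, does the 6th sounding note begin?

note 6 onset = 8b = 2513.089ms

1. 0.0ms @ 0 + 235.602ms (3/4)
2. 235.602ms @ 3/4 + 235.602ms (3/4)
3. 471.204ms @ 3/2 + 471.204ms (3/2)
4. 942.408ms @ 3 + 1256.545ms (4)
5. 2198.953ms @ 7 + 314.136ms (1)
6. 2513.089ms @ 8 + 314.136ms (1)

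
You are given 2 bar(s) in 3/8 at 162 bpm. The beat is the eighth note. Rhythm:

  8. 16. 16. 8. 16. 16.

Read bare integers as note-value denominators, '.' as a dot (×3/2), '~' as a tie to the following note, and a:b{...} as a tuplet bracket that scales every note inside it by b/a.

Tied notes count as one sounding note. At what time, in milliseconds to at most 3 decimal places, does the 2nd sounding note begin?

1. 0.0ms @ 0 + 555.556ms (3/2)
2. 555.556ms @ 3/2 + 277.778ms (3/4)
3. 833.333ms @ 9/4 + 277.778ms (3/4)
4. 1111.111ms @ 3 + 555.556ms (3/2)
5. 1666.667ms @ 9/2 + 277.778ms (3/4)
6. 1944.444ms @ 21/4 + 277.778ms (3/4)

note 2 onset = 3/2b = 555.556ms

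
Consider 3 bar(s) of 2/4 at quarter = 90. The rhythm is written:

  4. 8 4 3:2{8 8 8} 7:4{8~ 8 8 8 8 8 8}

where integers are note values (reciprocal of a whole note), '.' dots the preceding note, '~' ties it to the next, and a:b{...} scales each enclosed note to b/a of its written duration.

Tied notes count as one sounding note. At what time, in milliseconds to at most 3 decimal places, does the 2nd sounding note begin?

1. 0.0ms @ 0 + 1000.0ms (3/2)
2. 1000.0ms @ 3/2 + 333.333ms (1/2)
3. 1333.333ms @ 2 + 666.667ms (1)
4. 2000.0ms @ 3 + 222.222ms (1/3)
5. 2222.222ms @ 10/3 + 222.222ms (1/3)
6. 2444.444ms @ 11/3 + 222.222ms (1/3)
7. 2666.667ms @ 4 + 380.952ms (4/7)
8. 3047.619ms @ 32/7 + 190.476ms (2/7)
9. 3238.095ms @ 34/7 + 190.476ms (2/7)
10. 3428.571ms @ 36/7 + 190.476ms (2/7)
11. 3619.048ms @ 38/7 + 190.476ms (2/7)
12. 3809.524ms @ 40/7 + 190.476ms (2/7)

note 2 onset = 3/2b = 1000.0ms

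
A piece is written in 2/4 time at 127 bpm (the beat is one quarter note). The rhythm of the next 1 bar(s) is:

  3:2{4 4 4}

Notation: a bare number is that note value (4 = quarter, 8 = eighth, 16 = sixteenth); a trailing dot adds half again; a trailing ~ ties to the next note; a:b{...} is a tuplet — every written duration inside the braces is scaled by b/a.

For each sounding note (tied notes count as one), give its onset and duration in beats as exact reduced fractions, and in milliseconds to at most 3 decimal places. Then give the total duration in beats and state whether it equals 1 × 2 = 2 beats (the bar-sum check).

1) 0.0ms=0b +314.961ms=2/3b
2) 314.961ms=2/3b +314.961ms=2/3b
3) 629.921ms=4/3b +314.961ms=2/3b
Σ=2b of 2 (127bpm 2/4) — PASS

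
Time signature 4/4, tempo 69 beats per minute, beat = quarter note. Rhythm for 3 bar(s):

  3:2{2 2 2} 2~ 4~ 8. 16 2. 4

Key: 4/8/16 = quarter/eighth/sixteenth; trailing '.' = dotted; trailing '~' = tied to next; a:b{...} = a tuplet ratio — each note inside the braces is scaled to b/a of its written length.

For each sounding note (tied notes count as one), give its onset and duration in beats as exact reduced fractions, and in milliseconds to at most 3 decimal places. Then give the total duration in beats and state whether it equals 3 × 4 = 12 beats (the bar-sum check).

1) 0.0ms=0b +1159.42ms=4/3b
2) 1159.42ms=4/3b +1159.42ms=4/3b
3) 2318.841ms=8/3b +1159.42ms=4/3b
4) 3478.261ms=4b +3260.87ms=15/4b
5) 6739.13ms=31/4b +217.391ms=1/4b
6) 6956.522ms=8b +2608.696ms=3b
7) 9565.217ms=11b +869.565ms=1b
Σ=12b of 12 (69bpm 4/4) — PASS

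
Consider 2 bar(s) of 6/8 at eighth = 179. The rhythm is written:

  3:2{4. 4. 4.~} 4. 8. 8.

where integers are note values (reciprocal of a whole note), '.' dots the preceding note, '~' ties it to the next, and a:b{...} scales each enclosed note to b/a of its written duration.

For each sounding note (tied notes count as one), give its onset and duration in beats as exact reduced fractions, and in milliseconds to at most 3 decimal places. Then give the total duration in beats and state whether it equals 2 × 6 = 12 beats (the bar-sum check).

1) 0.0ms=0b +670.391ms=2b
2) 670.391ms=2b +670.391ms=2b
3) 1340.782ms=4b +1675.978ms=5b
4) 3016.76ms=9b +502.793ms=3/2b
5) 3519.553ms=21/2b +502.793ms=3/2b
Σ=12b of 12 (179bpm 6/8) — PASS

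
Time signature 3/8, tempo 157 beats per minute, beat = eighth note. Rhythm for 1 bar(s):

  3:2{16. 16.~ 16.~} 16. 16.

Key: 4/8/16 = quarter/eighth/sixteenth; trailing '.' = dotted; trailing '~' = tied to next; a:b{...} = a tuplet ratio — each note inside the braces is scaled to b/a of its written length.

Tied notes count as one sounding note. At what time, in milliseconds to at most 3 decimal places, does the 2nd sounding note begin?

note 2 onset = 1/2b = 191.083ms

1. 0.0ms @ 0 + 191.083ms (1/2)
2. 191.083ms @ 1/2 + 668.79ms (7/4)
3. 859.873ms @ 9/4 + 286.624ms (3/4)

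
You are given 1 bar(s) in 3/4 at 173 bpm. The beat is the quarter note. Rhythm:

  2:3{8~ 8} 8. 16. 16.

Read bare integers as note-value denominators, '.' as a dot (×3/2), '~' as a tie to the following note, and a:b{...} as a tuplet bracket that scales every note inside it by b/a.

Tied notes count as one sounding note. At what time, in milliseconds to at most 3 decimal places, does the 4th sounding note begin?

note 4 onset = 21/8b = 910.405ms

1. 0.0ms @ 0 + 520.231ms (3/2)
2. 520.231ms @ 3/2 + 260.116ms (3/4)
3. 780.347ms @ 9/4 + 130.058ms (3/8)
4. 910.405ms @ 21/8 + 130.058ms (3/8)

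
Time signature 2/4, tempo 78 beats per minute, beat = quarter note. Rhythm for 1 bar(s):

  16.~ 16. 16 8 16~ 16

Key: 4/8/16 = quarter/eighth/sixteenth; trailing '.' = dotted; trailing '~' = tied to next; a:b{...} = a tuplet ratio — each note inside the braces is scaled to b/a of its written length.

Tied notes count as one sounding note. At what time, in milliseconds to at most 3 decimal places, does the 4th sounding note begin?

note 4 onset = 3/2b = 1153.846ms

1. 0.0ms @ 0 + 576.923ms (3/4)
2. 576.923ms @ 3/4 + 192.308ms (1/4)
3. 769.231ms @ 1 + 384.615ms (1/2)
4. 1153.846ms @ 3/2 + 384.615ms (1/2)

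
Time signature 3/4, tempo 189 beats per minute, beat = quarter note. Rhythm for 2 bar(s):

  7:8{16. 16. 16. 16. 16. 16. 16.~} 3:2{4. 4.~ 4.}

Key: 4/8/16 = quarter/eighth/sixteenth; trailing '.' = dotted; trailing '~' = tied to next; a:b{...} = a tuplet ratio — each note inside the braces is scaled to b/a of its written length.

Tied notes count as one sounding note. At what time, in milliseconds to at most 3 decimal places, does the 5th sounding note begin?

1. 0.0ms @ 0 + 136.054ms (3/7)
2. 136.054ms @ 3/7 + 136.054ms (3/7)
3. 272.109ms @ 6/7 + 136.054ms (3/7)
4. 408.163ms @ 9/7 + 136.054ms (3/7)
5. 544.218ms @ 12/7 + 136.054ms (3/7)
6. 680.272ms @ 15/7 + 136.054ms (3/7)
7. 816.327ms @ 18/7 + 453.515ms (10/7)
8. 1269.841ms @ 4 + 634.921ms (2)

note 5 onset = 12/7b = 544.218ms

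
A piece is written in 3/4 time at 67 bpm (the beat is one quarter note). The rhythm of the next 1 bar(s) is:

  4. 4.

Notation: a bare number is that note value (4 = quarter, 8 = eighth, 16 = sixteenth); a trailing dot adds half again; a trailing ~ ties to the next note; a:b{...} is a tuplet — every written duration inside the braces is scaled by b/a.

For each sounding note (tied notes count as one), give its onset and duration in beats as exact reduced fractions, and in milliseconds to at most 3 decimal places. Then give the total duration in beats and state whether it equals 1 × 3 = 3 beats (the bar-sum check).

1) 0.0ms=0b +1343.284ms=3/2b
2) 1343.284ms=3/2b +1343.284ms=3/2b
Σ=3b of 3 (67bpm 3/4) — PASS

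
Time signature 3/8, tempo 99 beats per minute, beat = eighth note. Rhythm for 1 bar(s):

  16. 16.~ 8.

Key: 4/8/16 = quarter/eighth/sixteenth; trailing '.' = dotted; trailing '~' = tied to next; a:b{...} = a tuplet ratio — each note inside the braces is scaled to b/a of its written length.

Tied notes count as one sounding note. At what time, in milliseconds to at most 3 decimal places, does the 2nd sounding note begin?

note 2 onset = 3/4b = 454.545ms

1. 0.0ms @ 0 + 454.545ms (3/4)
2. 454.545ms @ 3/4 + 1363.636ms (9/4)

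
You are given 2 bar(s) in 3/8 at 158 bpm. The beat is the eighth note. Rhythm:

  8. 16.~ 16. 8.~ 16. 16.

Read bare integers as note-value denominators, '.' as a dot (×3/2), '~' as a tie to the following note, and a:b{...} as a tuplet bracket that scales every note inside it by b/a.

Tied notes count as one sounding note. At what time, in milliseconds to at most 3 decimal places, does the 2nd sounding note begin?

note 2 onset = 3/2b = 569.62ms

1. 0.0ms @ 0 + 569.62ms (3/2)
2. 569.62ms @ 3/2 + 569.62ms (3/2)
3. 1139.241ms @ 3 + 854.43ms (9/4)
4. 1993.671ms @ 21/4 + 284.81ms (3/4)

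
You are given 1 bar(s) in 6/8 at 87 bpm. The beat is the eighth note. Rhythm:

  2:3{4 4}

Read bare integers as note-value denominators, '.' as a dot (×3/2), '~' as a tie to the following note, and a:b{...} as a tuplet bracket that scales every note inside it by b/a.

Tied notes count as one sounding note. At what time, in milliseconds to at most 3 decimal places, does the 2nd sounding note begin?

1. 0.0ms @ 0 + 2068.966ms (3)
2. 2068.966ms @ 3 + 2068.966ms (3)

note 2 onset = 3b = 2068.966ms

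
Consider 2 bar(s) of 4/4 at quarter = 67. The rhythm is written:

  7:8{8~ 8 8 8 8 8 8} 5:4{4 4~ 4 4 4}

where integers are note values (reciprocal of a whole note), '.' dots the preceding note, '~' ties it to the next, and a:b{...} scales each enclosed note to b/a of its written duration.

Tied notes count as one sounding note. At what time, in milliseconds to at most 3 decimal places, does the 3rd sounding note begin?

1. 0.0ms @ 0 + 1023.454ms (8/7)
2. 1023.454ms @ 8/7 + 511.727ms (4/7)
3. 1535.181ms @ 12/7 + 511.727ms (4/7)
4. 2046.908ms @ 16/7 + 511.727ms (4/7)
5. 2558.635ms @ 20/7 + 511.727ms (4/7)
6. 3070.362ms @ 24/7 + 511.727ms (4/7)
7. 3582.09ms @ 4 + 716.418ms (4/5)
8. 4298.507ms @ 24/5 + 1432.836ms (8/5)
9. 5731.343ms @ 32/5 + 716.418ms (4/5)
10. 6447.761ms @ 36/5 + 716.418ms (4/5)

note 3 onset = 12/7b = 1535.181ms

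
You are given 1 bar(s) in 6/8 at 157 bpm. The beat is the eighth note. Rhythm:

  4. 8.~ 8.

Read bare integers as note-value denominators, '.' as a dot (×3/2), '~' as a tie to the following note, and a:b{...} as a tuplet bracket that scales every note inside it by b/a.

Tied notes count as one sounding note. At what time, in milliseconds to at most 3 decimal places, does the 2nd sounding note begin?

1. 0.0ms @ 0 + 1146.497ms (3)
2. 1146.497ms @ 3 + 1146.497ms (3)

note 2 onset = 3b = 1146.497ms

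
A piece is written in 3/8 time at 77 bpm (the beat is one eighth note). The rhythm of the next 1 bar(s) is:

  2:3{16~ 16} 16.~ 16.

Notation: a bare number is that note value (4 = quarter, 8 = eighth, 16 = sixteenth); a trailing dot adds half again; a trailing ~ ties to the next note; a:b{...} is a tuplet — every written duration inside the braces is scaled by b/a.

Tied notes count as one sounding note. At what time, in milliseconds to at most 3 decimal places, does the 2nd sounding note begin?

note 2 onset = 3/2b = 1168.831ms

1. 0.0ms @ 0 + 1168.831ms (3/2)
2. 1168.831ms @ 3/2 + 1168.831ms (3/2)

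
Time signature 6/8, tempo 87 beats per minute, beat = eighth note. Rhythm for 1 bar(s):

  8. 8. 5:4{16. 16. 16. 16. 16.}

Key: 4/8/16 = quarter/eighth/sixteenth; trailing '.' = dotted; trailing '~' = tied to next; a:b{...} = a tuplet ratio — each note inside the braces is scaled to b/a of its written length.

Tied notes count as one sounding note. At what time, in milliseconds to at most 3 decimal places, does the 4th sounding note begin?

1. 0.0ms @ 0 + 1034.483ms (3/2)
2. 1034.483ms @ 3/2 + 1034.483ms (3/2)
3. 2068.966ms @ 3 + 413.793ms (3/5)
4. 2482.759ms @ 18/5 + 413.793ms (3/5)
5. 2896.552ms @ 21/5 + 413.793ms (3/5)
6. 3310.345ms @ 24/5 + 413.793ms (3/5)
7. 3724.138ms @ 27/5 + 413.793ms (3/5)

note 4 onset = 18/5b = 2482.759ms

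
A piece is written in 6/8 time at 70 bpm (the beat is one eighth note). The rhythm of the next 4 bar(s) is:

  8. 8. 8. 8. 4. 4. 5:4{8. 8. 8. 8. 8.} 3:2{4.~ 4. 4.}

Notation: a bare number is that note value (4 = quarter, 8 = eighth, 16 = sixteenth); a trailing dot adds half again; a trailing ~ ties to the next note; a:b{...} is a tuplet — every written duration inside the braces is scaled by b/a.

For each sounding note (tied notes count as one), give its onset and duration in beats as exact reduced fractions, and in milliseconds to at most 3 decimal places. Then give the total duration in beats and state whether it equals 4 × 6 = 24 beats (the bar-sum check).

1) 0.0ms=0b +1285.714ms=3/2b
2) 1285.714ms=3/2b +1285.714ms=3/2b
3) 2571.429ms=3b +1285.714ms=3/2b
4) 3857.143ms=9/2b +1285.714ms=3/2b
5) 5142.857ms=6b +2571.429ms=3b
6) 7714.286ms=9b +2571.429ms=3b
7) 10285.714ms=12b +1028.571ms=6/5b
8) 11314.286ms=66/5b +1028.571ms=6/5b
9) 12342.857ms=72/5b +1028.571ms=6/5b
10) 13371.429ms=78/5b +1028.571ms=6/5b
11) 14400.0ms=84/5b +1028.571ms=6/5b
12) 15428.571ms=18b +3428.571ms=4b
13) 18857.143ms=22b +1714.286ms=2b
Σ=24b of 24 (70bpm 6/8) — PASS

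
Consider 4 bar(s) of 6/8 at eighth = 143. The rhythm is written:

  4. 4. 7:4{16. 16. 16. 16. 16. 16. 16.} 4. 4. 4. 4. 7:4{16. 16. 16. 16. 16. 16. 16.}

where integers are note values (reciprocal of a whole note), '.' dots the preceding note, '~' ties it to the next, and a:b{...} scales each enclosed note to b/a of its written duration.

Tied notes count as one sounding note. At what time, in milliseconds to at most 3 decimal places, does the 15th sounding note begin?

1. 0.0ms @ 0 + 1258.741ms (3)
2. 1258.741ms @ 3 + 1258.741ms (3)
3. 2517.483ms @ 6 + 179.82ms (3/7)
4. 2697.303ms @ 45/7 + 179.82ms (3/7)
5. 2877.123ms @ 48/7 + 179.82ms (3/7)
6. 3056.943ms @ 51/7 + 179.82ms (3/7)
7. 3236.763ms @ 54/7 + 179.82ms (3/7)
8. 3416.583ms @ 57/7 + 179.82ms (3/7)
9. 3596.404ms @ 60/7 + 179.82ms (3/7)
10. 3776.224ms @ 9 + 1258.741ms (3)
11. 5034.965ms @ 12 + 1258.741ms (3)
12. 6293.706ms @ 15 + 1258.741ms (3)
13. 7552.448ms @ 18 + 1258.741ms (3)
14. 8811.189ms @ 21 + 179.82ms (3/7)
15. 8991.009ms @ 150/7 + 179.82ms (3/7)
16. 9170.829ms @ 153/7 + 179.82ms (3/7)
17. 9350.649ms @ 156/7 + 179.82ms (3/7)
18. 9530.47ms @ 159/7 + 179.82ms (3/7)
19. 9710.29ms @ 162/7 + 179.82ms (3/7)
20. 9890.11ms @ 165/7 + 179.82ms (3/7)

note 15 onset = 150/7b = 8991.009ms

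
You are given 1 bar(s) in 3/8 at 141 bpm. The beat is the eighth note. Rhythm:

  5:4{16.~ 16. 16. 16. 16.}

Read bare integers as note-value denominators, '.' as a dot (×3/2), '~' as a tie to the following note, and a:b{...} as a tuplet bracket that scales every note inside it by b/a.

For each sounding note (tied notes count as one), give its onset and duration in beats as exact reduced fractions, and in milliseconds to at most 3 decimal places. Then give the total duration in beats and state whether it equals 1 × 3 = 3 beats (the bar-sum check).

1) 0.0ms=0b +510.638ms=6/5b
2) 510.638ms=6/5b +255.319ms=3/5b
3) 765.957ms=9/5b +255.319ms=3/5b
4) 1021.277ms=12/5b +255.319ms=3/5b
Σ=3b of 3 (141bpm 3/8) — PASS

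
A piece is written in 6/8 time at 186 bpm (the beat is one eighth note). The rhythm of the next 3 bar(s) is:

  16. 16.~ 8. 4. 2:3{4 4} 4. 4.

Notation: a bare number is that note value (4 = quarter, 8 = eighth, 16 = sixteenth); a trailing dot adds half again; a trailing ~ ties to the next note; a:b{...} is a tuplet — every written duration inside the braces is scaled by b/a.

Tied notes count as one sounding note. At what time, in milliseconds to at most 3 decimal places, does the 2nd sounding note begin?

1. 0.0ms @ 0 + 241.935ms (3/4)
2. 241.935ms @ 3/4 + 725.806ms (9/4)
3. 967.742ms @ 3 + 967.742ms (3)
4. 1935.484ms @ 6 + 967.742ms (3)
5. 2903.226ms @ 9 + 967.742ms (3)
6. 3870.968ms @ 12 + 967.742ms (3)
7. 4838.71ms @ 15 + 967.742ms (3)

note 2 onset = 3/4b = 241.935ms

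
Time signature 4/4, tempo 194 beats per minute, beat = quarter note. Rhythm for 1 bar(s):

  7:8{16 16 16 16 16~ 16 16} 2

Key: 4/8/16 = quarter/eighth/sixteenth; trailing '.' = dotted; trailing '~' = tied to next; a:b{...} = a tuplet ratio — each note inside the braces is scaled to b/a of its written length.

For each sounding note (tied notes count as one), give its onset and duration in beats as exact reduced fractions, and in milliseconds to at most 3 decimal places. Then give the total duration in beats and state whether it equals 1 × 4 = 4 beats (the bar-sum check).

1) 0.0ms=0b +88.365ms=2/7b
2) 88.365ms=2/7b +88.365ms=2/7b
3) 176.73ms=4/7b +88.365ms=2/7b
4) 265.096ms=6/7b +88.365ms=2/7b
5) 353.461ms=8/7b +176.73ms=4/7b
6) 530.191ms=12/7b +88.365ms=2/7b
7) 618.557ms=2b +618.557ms=2b
Σ=4b of 4 (194bpm 4/4) — PASS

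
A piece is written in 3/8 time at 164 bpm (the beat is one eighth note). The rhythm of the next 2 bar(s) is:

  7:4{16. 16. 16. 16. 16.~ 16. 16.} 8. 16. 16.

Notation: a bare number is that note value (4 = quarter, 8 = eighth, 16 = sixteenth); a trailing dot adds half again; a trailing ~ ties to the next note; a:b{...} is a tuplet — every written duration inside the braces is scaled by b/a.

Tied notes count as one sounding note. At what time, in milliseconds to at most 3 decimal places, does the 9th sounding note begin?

1. 0.0ms @ 0 + 156.794ms (3/7)
2. 156.794ms @ 3/7 + 156.794ms (3/7)
3. 313.589ms @ 6/7 + 156.794ms (3/7)
4. 470.383ms @ 9/7 + 156.794ms (3/7)
5. 627.178ms @ 12/7 + 313.589ms (6/7)
6. 940.767ms @ 18/7 + 156.794ms (3/7)
7. 1097.561ms @ 3 + 548.78ms (3/2)
8. 1646.341ms @ 9/2 + 274.39ms (3/4)
9. 1920.732ms @ 21/4 + 274.39ms (3/4)

note 9 onset = 21/4b = 1920.732ms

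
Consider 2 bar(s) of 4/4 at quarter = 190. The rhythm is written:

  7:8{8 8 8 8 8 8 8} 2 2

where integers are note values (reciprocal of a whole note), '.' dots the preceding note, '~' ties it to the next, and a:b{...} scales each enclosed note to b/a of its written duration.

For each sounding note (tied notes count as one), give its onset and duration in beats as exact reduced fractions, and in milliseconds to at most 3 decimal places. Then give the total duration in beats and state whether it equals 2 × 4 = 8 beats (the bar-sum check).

1) 0.0ms=0b +180.451ms=4/7b
2) 180.451ms=4/7b +180.451ms=4/7b
3) 360.902ms=8/7b +180.451ms=4/7b
4) 541.353ms=12/7b +180.451ms=4/7b
5) 721.805ms=16/7b +180.451ms=4/7b
6) 902.256ms=20/7b +180.451ms=4/7b
7) 1082.707ms=24/7b +180.451ms=4/7b
8) 1263.158ms=4b +631.579ms=2b
9) 1894.737ms=6b +631.579ms=2b
Σ=8b of 8 (190bpm 4/4) — PASS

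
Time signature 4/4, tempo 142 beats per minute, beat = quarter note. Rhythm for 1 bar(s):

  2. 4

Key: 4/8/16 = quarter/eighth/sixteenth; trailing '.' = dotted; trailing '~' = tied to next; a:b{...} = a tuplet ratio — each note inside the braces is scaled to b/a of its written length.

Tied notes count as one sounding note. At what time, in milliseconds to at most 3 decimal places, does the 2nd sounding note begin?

1. 0.0ms @ 0 + 1267.606ms (3)
2. 1267.606ms @ 3 + 422.535ms (1)

note 2 onset = 3b = 1267.606ms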